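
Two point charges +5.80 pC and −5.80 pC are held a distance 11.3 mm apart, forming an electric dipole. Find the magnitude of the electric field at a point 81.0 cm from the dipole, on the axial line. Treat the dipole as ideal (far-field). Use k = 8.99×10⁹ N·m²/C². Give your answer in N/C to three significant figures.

Dipole moment p = qd = (5.80×10⁻¹² C)(0.0113 m) = 6.554×10⁻¹⁴ C·m.
On the dipole axis E = 2kp/r³.
E = 2·(8.99×10⁹)(6.554×10⁻¹⁴) / (0.810)³ = 0.002217 N/C.

E ≈ 0.00222 N/C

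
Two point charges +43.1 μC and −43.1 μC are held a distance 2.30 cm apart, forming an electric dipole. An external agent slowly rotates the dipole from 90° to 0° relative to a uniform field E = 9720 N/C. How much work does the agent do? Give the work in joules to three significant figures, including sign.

W ≈ -0.00964 J

Dipole moment p = qd = (4.31×10⁻⁵ C)(0.0230 m) = 9.913×10⁻⁷ C·m.
W_ext = ΔU = U(θ₂) − U(θ₁) = −pE cosθ₂ − (−pE cosθ₁) = pE(cosθ₁ − cosθ₂).
W = (9.913×10⁻⁷)(9720)·(cos90° − cos0°) = (0.009635)·(-1.0000) = -0.009635 J.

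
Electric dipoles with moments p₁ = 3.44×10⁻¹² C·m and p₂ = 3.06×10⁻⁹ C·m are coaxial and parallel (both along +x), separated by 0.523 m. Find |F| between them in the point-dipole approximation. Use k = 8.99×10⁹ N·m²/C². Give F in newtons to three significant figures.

On-axis field of dipole 1 at distance r: E = 2kp₁/r³. Force on dipole 2 is F = p₂·dE/dr (gradient along axis).
dE/dr = −6kp₁/r⁴, so |F| = 6kp₁p₂/r⁴ (attractive for aligned moments).
F = 6(8.99×10⁹)(3.44×10⁻¹²)(3.06×10⁻⁹)/(0.523)⁴ = 7.589×10⁻⁹ N.

F ≈ 7.59×10⁻⁹ N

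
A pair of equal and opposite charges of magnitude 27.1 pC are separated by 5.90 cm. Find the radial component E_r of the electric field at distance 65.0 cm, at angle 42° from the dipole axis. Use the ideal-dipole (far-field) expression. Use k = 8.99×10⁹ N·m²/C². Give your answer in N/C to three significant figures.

Dipole moment p = qd = (2.71×10⁻¹¹ C)(0.0590 m) = 1.599×10⁻¹² C·m.
For a dipole, E_r = (2kp cosθ)/r³.
kp/r³ = (8.99×10⁹)(1.599×10⁻¹²)/(0.650)³ = 0.05234 N/C.
E_r = 2·0.05234·cos42° = 0.07780 N/C.

E_r ≈ 0.0778 N/C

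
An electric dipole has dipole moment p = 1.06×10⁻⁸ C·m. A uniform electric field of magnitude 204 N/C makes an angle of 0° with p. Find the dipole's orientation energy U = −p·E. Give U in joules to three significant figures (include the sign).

U = −p·E = −pE cosθ.
U = −(1.06×10⁻⁸)(204)·cos0° = -2.162×10⁻⁶ J.

U ≈ -2.16×10⁻⁶ J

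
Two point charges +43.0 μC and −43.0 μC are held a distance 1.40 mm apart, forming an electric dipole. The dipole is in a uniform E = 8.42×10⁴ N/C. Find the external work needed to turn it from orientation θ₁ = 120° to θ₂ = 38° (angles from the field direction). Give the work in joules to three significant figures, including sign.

Dipole moment p = qd = (4.30×10⁻⁵ C)(0.00140 m) = 6.02×10⁻⁸ C·m.
W_ext = ΔU = U(θ₂) − U(θ₁) = −pE cosθ₂ − (−pE cosθ₁) = pE(cosθ₁ − cosθ₂).
W = (6.02×10⁻⁸)(8.42×10⁴)·(cos120° − cos38°) = (0.005069)·(-1.2880) = -0.006529 J.

W ≈ -0.00653 J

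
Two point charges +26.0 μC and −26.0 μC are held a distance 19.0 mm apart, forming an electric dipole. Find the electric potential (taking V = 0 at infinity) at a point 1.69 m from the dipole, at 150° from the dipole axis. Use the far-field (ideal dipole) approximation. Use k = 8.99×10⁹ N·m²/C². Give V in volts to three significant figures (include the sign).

Dipole moment p = qd = (2.60×10⁻⁵ C)(0.0190 m) = 4.94×10⁻⁷ C·m.
The dipole potential is V = kp cosθ / r².
V = (8.99×10⁹)(4.94×10⁻⁷)·cos150° / (1.69)² = -1347 V.

V ≈ -1350 V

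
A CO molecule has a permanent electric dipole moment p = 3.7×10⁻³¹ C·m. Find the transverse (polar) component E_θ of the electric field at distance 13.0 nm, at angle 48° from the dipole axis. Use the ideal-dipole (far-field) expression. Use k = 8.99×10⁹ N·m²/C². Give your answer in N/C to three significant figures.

E_θ ≈ 1130 N/C

For a dipole, E_θ = (kp sinθ)/r³.
kp/r³ = (8.99×10⁹)(3.70×10⁻³¹)/(1.30×10⁻⁸)³ = 1514 N/C.
E_θ = 1514·sin48° = 1125 N/C.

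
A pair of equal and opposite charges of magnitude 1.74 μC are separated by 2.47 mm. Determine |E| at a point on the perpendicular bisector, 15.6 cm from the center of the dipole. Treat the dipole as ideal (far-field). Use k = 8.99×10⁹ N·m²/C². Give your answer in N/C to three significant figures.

E ≈ 1.02×10⁴ N/C

Dipole moment p = qd = (1.74×10⁻⁶ C)(0.00247 m) = 4.298×10⁻⁹ C·m.
On the perpendicular bisector E = kp/r³ (half the axial value at the same distance).
E = (8.99×10⁹)(4.298×10⁻⁹) / (0.156)³ = 1.018×10⁴ N/C.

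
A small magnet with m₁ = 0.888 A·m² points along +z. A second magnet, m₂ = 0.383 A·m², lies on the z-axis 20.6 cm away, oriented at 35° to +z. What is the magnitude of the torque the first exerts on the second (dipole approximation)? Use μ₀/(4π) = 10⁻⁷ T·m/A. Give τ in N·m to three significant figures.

Dipole B is on the axis of dipole A, so B₁ there is axial: B₁ = (μ₀/4π)·2m₁/r³ along +z.
B₁ = 2(10⁻⁷)(0.888)/(0.206)³ = 2.032×10⁻⁵ T.
τ = m₂ B₁ sinθ.
τ = (0.383)(2.032×10⁻⁵)·sin35° = 4.463×10⁻⁶ N·m.

τ ≈ 4.46×10⁻⁶ N·m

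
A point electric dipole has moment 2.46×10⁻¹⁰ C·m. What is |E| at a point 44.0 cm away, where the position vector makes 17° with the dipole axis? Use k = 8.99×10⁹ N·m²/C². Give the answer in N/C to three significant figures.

E ≈ 50.2 N/C

At angle θ the dipole field magnitude is E = (kp/r³)·√(1 + 3cos²θ).
kp/r³ = (8.99×10⁹)(2.46×10⁻¹⁰) / (0.440)³ = 25.96 N/C.
√(1 + 3cos²17°) = √(1 + 3·0.9145) = √3.7436 ≈ 1.9348.
E ≈ 25.96 × 1.935 = 50.23 N/C.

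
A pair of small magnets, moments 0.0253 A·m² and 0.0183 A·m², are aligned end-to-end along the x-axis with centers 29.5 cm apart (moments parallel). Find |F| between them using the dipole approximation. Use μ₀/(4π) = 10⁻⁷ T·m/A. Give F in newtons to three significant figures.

On-axis B of dipole 1: B = (μ₀/4π)·2m₁/r³. Force on dipole 2: F = m₂·dB/dr.
dB/dr = −(μ₀/4π)·6m₁/r⁴, so |F| = (μ₀/4π)·6m₁m₂/r⁴.
F = 6(10⁻⁷)(0.0253)(0.0183)/(0.295)⁴ = 3.668×10⁻⁸ N.

F ≈ 3.67×10⁻⁸ N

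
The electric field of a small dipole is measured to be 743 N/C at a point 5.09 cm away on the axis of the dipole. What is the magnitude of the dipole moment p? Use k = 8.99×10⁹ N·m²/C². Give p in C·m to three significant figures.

On axis E = 2kp/r³, so p = Er³/(2k).
p = (743)·(0.0509)³ / (2·8.99×10⁹) = 5.449×10⁻¹² C·m.

p ≈ 5.45×10⁻¹² C·m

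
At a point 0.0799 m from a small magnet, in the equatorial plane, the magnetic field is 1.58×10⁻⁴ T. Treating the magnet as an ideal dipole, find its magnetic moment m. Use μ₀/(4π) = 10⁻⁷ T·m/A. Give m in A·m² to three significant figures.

In the equatorial plane B = (μ₀/4π)·m/r³, so m = Br³·4π/(μ₀).
m = (1.58×10⁻⁴)·(0.0799)³ / (10⁻⁷) = 0.8059 A·m².

m ≈ 0.806 A·m²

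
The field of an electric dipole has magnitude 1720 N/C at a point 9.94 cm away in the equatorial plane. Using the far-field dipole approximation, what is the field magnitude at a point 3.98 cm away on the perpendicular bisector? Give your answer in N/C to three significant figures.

Dipole fields scale as 1/r³ in the far field; the geometry is the same at both points.
E₂ = E₁ · (r₁/r₂)³ = 1720 · (9.94/3.98)³.
(r₁/r₂)³ = (2.497)³ = 15.58.
E₂ ≈ 2.679×10⁴ N/C.

E ≈ 2.68×10⁴ N/C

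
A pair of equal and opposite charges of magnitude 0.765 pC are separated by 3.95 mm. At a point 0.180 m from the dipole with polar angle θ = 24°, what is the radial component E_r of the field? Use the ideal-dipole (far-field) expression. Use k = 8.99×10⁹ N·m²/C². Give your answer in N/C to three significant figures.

E_r ≈ 0.00851 N/C

Dipole moment p = qd = (7.65×10⁻¹³ C)(0.00395 m) = 3.022×10⁻¹⁵ C·m.
For a dipole, E_r = (2kp cosθ)/r³.
kp/r³ = (8.99×10⁹)(3.022×10⁻¹⁵)/(0.180)³ = 0.004658 N/C.
E_r = 2·0.004658·cos24° = 0.008511 N/C.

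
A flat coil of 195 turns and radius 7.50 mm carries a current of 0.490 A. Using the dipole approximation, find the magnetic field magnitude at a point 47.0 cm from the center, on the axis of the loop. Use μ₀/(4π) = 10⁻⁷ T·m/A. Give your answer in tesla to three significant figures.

B ≈ 3.25×10⁻⁸ T

m = NIA = NIπa² = 195·(0.490)·π·(0.00750)² = 0.01689 A·m².
On axis B = (μ₀/4π)·2m/r³.
B = 2·(10⁻⁷)·(0.01689) / (0.470)³ = 3.254×10⁻⁸ T.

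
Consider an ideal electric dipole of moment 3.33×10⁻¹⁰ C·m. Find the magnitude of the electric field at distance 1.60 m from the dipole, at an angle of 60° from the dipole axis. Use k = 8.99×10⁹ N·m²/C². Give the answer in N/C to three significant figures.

At angle θ the dipole field magnitude is E = (kp/r³)·√(1 + 3cos²θ).
kp/r³ = (8.99×10⁹)(3.33×10⁻¹⁰) / (1.60)³ = 0.7309 N/C.
√(1 + 3cos²60°) = √(1 + 3·0.2500) = √1.7500 ≈ 1.3229.
E ≈ 0.7309 × 1.323 = 0.9669 N/C.

E ≈ 0.967 N/C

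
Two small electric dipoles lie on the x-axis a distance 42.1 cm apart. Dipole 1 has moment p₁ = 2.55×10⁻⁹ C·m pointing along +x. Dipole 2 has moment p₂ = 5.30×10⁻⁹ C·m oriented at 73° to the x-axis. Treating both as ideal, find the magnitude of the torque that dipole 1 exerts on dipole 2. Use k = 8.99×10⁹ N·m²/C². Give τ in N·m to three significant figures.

τ ≈ 3.11×10⁻⁶ N·m

The second dipole sits on the axis of the first, so the field there is axial: E₁ = 2kp₁/r³ along +x.
E₁ = 2(8.99×10⁹)(2.55×10⁻⁹)/(0.421)³ = 614.4 N/C.
Torque on the second dipole: τ = p₂ E₁ sinθ.
τ = (5.30×10⁻⁹)(614.4)·sin73° = 3.114×10⁻⁶ N·m.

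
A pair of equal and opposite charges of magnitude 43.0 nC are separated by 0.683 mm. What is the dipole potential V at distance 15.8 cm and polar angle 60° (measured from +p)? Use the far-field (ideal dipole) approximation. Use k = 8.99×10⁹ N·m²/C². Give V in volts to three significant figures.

V ≈ 5.29 V

Dipole moment p = qd = (4.30×10⁻⁸ C)(6.83×10⁻⁴ m) = 2.937×10⁻¹¹ C·m.
The dipole potential is V = kp cosθ / r².
V = (8.99×10⁹)(2.937×10⁻¹¹)·cos60° / (0.158)² = 5.288 V.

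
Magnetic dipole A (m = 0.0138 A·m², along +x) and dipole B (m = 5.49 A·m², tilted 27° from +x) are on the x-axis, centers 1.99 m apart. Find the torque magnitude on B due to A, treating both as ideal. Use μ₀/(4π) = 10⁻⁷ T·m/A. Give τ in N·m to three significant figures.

τ ≈ 8.73×10⁻¹⁰ N·m

Dipole B is on the axis of dipole A, so B₁ there is axial: B₁ = (μ₀/4π)·2m₁/r³ along +x.
B₁ = 2(10⁻⁷)(0.0138)/(1.99)³ = 3.502×10⁻¹⁰ T.
τ = m₂ B₁ sinθ.
τ = (5.49)(3.502×10⁻¹⁰)·sin27° = 8.729×10⁻¹⁰ N·m.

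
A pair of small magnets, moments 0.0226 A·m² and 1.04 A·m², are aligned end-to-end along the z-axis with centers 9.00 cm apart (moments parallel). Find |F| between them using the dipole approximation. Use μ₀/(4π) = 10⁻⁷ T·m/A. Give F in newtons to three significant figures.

On-axis B of dipole 1: B = (μ₀/4π)·2m₁/r³. Force on dipole 2: F = m₂·dB/dr.
dB/dr = −(μ₀/4π)·6m₁/r⁴, so |F| = (μ₀/4π)·6m₁m₂/r⁴.
F = 6(10⁻⁷)(0.0226)(1.04)/(0.0900)⁴ = 2.149×10⁻⁴ N.

F ≈ 2.15×10⁻⁴ N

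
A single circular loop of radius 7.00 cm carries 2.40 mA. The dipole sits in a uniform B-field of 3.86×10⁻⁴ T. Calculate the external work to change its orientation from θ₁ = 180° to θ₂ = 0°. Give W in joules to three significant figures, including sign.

Magnetic moment m = IA = Iπa² = (0.00240)·π·(0.0700)² = 3.695×10⁻⁵ A·m².
W_ext = ΔU = −mB cosθ₂ + mB cosθ₁ = mB(cosθ₁ − cosθ₂).
W = (3.695×10⁻⁵)(3.86×10⁻⁴)·(cos180° − cos0°) = (1.426×10⁻⁸)·(-2.0000) = -2.853×10⁻⁸ J.

W ≈ -2.85×10⁻⁸ J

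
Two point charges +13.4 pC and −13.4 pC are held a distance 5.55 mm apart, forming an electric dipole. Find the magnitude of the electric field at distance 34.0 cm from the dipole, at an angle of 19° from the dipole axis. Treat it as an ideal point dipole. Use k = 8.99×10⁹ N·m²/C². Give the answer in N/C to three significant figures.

Dipole moment p = qd = (1.34×10⁻¹¹ C)(0.00555 m) = 7.437×10⁻¹⁴ C·m.
At angle θ the dipole field magnitude is E = (kp/r³)·√(1 + 3cos²θ).
kp/r³ = (8.99×10⁹)(7.437×10⁻¹⁴) / (0.340)³ = 0.01701 N/C.
√(1 + 3cos²19°) = √(1 + 3·0.8940) = √3.6820 ≈ 1.9189.
E ≈ 0.01701 × 1.919 = 0.03264 N/C.

E ≈ 0.0326 N/C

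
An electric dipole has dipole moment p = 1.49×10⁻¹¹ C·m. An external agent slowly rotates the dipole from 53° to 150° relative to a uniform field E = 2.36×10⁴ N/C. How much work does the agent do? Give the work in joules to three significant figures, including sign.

W ≈ 5.16×10⁻⁷ J

W_ext = ΔU = U(θ₂) − U(θ₁) = −pE cosθ₂ − (−pE cosθ₁) = pE(cosθ₁ − cosθ₂).
W = (1.49×10⁻¹¹)(2.36×10⁴)·(cos53° − cos150°) = (3.516×10⁻⁷)·(+1.4678) = 5.162×10⁻⁷ J.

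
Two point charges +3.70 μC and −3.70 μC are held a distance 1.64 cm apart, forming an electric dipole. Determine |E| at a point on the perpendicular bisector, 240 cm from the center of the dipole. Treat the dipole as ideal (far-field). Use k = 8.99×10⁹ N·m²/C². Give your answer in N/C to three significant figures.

Dipole moment p = qd = (3.70×10⁻⁶ C)(0.0164 m) = 6.068×10⁻⁸ C·m.
In the equatorial plane E = kp/r³.
E = (8.99×10⁹)(6.068×10⁻⁸) / (2.40)³ = 39.46 N/C.

E ≈ 39.5 N/C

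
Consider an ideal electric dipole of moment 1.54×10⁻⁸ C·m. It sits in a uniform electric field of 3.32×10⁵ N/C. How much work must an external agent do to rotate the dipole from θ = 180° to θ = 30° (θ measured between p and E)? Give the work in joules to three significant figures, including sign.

W ≈ -0.00954 J

W_ext = ΔU = U(θ₂) − U(θ₁) = −pE cosθ₂ − (−pE cosθ₁) = pE(cosθ₁ − cosθ₂).
W = (1.54×10⁻⁸)(3.32×10⁵)·(cos180° − cos30°) = (0.005113)·(-1.8660) = -0.009541 J.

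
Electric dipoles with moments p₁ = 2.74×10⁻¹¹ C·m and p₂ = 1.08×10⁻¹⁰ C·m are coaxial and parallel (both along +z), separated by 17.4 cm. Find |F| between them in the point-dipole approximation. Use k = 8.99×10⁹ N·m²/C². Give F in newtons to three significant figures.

On-axis field of dipole 1 at distance r: E = 2kp₁/r³. Force on dipole 2 is F = p₂·dE/dr (gradient along axis).
dE/dr = −6kp₁/r⁴, so |F| = 6kp₁p₂/r⁴ (attractive for aligned moments).
F = 6(8.99×10⁹)(2.74×10⁻¹¹)(1.08×10⁻¹⁰)/(0.174)⁴ = 1.741×10⁻⁷ N.

F ≈ 1.74×10⁻⁷ N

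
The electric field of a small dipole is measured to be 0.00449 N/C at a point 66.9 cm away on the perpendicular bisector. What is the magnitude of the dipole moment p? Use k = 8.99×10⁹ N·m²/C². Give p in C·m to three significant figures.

In the equatorial plane E = kp/r³, so p = Er³/(k).
p = (0.00449)·(0.669)³ / (8.99×10⁹) = 1.495×10⁻¹³ C·m.

p ≈ 1.50×10⁻¹³ C·m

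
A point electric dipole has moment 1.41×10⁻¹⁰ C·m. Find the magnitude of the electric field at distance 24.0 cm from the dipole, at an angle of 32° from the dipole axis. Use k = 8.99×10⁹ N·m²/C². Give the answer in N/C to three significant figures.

At angle θ the dipole field magnitude is E = (kp/r³)·√(1 + 3cos²θ).
kp/r³ = (8.99×10⁹)(1.41×10⁻¹⁰) / (0.240)³ = 91.69 N/C.
√(1 + 3cos²32°) = √(1 + 3·0.7192) = √3.1576 ≈ 1.7770.
E ≈ 91.69 × 1.777 = 162.9 N/C.

E ≈ 163 N/C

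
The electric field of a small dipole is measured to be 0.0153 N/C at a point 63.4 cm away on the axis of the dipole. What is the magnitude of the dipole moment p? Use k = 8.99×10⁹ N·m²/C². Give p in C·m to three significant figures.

p ≈ 2.17×10⁻¹³ C·m

On axis E = 2kp/r³, so p = Er³/(2k).
p = (0.0153)·(0.634)³ / (2·8.99×10⁹) = 2.169×10⁻¹³ C·m.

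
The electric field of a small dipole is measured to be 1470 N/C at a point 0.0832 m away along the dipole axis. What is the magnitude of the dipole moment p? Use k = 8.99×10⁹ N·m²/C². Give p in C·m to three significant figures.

p ≈ 4.71×10⁻¹¹ C·m

On axis E = 2kp/r³, so p = Er³/(2k).
p = (1470)·(0.0832)³ / (2·8.99×10⁹) = 4.709×10⁻¹¹ C·m.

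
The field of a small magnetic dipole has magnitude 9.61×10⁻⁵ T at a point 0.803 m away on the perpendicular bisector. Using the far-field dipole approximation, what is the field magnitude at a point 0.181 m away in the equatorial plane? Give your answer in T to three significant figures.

Dipole fields scale as 1/r³ in the far field; the geometry is the same at both points.
B₂ = B₁ · (r₁/r₂)³ = 9.61×10⁻⁵ · (0.803/0.181)³.
(r₁/r₂)³ = (4.436)³ = 87.32.
B₂ ≈ 0.008391 T.

B ≈ 0.00839 T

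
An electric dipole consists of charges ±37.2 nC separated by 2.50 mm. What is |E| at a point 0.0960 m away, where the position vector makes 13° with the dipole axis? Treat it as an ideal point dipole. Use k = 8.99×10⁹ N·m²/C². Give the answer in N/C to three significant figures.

E ≈ 1850 N/C

Dipole moment p = qd = (3.72×10⁻⁸ C)(0.00250 m) = 9.30×10⁻¹¹ C·m.
At angle θ the dipole field magnitude is E = (kp/r³)·√(1 + 3cos²θ).
kp/r³ = (8.99×10⁹)(9.30×10⁻¹¹) / (0.0960)³ = 945.0 N/C.
√(1 + 3cos²13°) = √(1 + 3·0.9494) = √3.8482 ≈ 1.9617.
E ≈ 945.0 × 1.962 = 1854 N/C.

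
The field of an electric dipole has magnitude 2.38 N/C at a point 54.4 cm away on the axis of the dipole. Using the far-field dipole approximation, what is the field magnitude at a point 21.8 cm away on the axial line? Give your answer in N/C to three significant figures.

Dipole fields scale as 1/r³ in the far field; the geometry is the same at both points.
E₂ = E₁ · (r₁/r₂)³ = 2.38 · (54.4/21.8)³.
(r₁/r₂)³ = (2.495)³ = 15.54.
E₂ ≈ 36.98 N/C.

E ≈ 37.0 N/C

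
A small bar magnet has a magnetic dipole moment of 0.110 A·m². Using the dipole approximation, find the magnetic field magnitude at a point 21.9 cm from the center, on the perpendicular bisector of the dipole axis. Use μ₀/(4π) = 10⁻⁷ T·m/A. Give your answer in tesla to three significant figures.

B ≈ 1.05×10⁻⁶ T

In the equatorial plane B = (μ₀/4π)·m/r³ (half the axial value).
B = (10⁻⁷)·(0.110) / (0.219)³ = 1.047×10⁻⁶ T.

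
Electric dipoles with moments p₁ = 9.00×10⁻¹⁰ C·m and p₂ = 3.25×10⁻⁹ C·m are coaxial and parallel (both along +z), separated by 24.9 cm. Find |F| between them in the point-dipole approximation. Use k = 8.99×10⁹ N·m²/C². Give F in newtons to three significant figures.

F ≈ 4.10×10⁻⁵ N

On-axis field of dipole 1 at distance r: E = 2kp₁/r³. Force on dipole 2 is F = p₂·dE/dr (gradient along axis).
dE/dr = −6kp₁/r⁴, so |F| = 6kp₁p₂/r⁴ (attractive for aligned moments).
F = 6(8.99×10⁹)(9.00×10⁻¹⁰)(3.25×10⁻⁹)/(0.249)⁴ = 4.104×10⁻⁵ N.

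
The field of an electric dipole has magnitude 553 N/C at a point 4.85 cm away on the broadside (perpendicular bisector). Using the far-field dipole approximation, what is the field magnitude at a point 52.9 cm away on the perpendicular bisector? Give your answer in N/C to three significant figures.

Dipole fields scale as 1/r³ in the far field; the geometry is the same at both points.
E₂ = E₁ · (r₁/r₂)³ = 553 · (4.85/52.9)³.
(r₁/r₂)³ = (0.09168)³ = 0.0007707.
E₂ ≈ 0.4262 N/C.

E ≈ 0.426 N/C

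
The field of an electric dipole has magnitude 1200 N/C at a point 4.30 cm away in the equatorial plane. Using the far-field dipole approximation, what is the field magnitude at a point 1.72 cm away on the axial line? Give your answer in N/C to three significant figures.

E ≈ 3.75×10⁴ N/C

Dipole fields scale as 1/r³ in the far field.
The axial field is twice the equatorial field at the same r, so the geometry factor is 2/1.
E₂ = E₁ · (2/1) · (r₁/r₂)³ = 1200 · 2 · (4.30/1.72)³.
(r₁/r₂)³ = (2.5)³ = 15.62.
E₂ ≈ 3.750×10⁴ N/C.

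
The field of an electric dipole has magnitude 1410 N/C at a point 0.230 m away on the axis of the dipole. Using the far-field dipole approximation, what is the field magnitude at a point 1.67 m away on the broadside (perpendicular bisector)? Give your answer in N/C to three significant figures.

Dipole fields scale as 1/r³ in the far field.
The axial field is twice the equatorial field at the same r, so the geometry factor is 1/2.
E₂ = E₁ · (1/2) · (r₁/r₂)³ = 1410 · 0.5 · (0.230/1.67)³.
(r₁/r₂)³ = (0.1377)³ = 0.002612.
E₂ ≈ 1.842 N/C.

E ≈ 1.84 N/C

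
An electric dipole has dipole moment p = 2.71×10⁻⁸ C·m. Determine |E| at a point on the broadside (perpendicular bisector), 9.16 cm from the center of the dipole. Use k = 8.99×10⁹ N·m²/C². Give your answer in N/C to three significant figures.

In the equatorial plane E = kp/r³.
E = (8.99×10⁹)(2.71×10⁻⁸) / (0.0916)³ = 3.170×10⁵ N/C.

E ≈ 3.17×10⁵ N/C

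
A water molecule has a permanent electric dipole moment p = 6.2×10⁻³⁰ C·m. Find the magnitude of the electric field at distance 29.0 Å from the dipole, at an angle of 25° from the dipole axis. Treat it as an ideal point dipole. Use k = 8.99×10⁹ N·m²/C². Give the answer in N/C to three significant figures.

E ≈ 4.25×10⁶ N/C

At angle θ the dipole field magnitude is E = (kp/r³)·√(1 + 3cos²θ).
kp/r³ = (8.99×10⁹)(6.20×10⁻³⁰) / (2.90×10⁻⁹)³ = 2.285×10⁶ N/C.
√(1 + 3cos²25°) = √(1 + 3·0.8214) = √3.4642 ≈ 1.8612.
E ≈ 2.285×10⁶ × 1.861 = 4.254×10⁶ N/C.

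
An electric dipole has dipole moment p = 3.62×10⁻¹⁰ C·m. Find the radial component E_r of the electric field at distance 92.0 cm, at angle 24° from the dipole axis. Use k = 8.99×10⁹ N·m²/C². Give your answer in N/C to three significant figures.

For a dipole, E_r = (2kp cosθ)/r³.
kp/r³ = (8.99×10⁹)(3.62×10⁻¹⁰)/(0.920)³ = 4.179 N/C.
E_r = 2·4.179·cos24° = 7.636 N/C.

E_r ≈ 7.64 N/C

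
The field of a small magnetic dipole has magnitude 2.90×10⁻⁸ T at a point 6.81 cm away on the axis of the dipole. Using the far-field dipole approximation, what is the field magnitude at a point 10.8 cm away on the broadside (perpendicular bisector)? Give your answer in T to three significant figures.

Dipole fields scale as 1/r³ in the far field.
The axial field is twice the equatorial field at the same r, so the geometry factor is 1/2.
B₂ = B₁ · (1/2) · (r₁/r₂)³ = 2.90×10⁻⁸ · 0.5 · (6.81/10.8)³.
(r₁/r₂)³ = (0.6306)³ = 0.2507.
B₂ ≈ 3.635×10⁻⁹ T.

B ≈ 3.64×10⁻⁹ T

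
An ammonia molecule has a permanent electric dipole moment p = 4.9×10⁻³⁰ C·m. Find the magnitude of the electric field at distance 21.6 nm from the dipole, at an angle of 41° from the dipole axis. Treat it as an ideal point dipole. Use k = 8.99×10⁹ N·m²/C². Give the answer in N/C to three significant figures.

At angle θ the dipole field magnitude is E = (kp/r³)·√(1 + 3cos²θ).
kp/r³ = (8.99×10⁹)(4.90×10⁻³⁰) / (2.16×10⁻⁸)³ = 4371 N/C.
√(1 + 3cos²41°) = √(1 + 3·0.5696) = √2.7088 ≈ 1.6458.
E ≈ 4371 × 1.646 = 7194 N/C.

E ≈ 7190 N/C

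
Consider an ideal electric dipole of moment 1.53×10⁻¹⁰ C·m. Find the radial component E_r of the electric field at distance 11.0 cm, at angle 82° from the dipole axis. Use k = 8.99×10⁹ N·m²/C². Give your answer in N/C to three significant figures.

E_r ≈ 288 N/C

For a dipole, E_r = (2kp cosθ)/r³.
kp/r³ = (8.99×10⁹)(1.53×10⁻¹⁰)/(0.110)³ = 1033 N/C.
E_r = 2·1033·cos82° = 287.6 N/C.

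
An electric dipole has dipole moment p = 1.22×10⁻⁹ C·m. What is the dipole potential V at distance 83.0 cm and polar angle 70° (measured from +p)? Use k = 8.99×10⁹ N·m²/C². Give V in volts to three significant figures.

V ≈ 5.45 V

The dipole potential is V = kp cosθ / r².
V = (8.99×10⁹)(1.22×10⁻⁹)·cos70° / (0.830)² = 5.445 V.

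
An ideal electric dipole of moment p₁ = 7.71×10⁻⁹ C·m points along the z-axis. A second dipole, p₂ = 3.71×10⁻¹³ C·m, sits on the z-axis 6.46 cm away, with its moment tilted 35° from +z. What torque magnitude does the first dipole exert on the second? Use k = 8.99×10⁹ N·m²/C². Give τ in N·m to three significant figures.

The second dipole sits on the axis of the first, so the field there is axial: E₁ = 2kp₁/r³ along +z.
E₁ = 2(8.99×10⁹)(7.71×10⁻⁹)/(0.0646)³ = 5.142×10⁵ N/C.
Torque on the second dipole: τ = p₂ E₁ sinθ.
τ = (3.71×10⁻¹³)(5.142×10⁵)·sin35° = 1.094×10⁻⁷ N·m.

τ ≈ 1.09×10⁻⁷ N·m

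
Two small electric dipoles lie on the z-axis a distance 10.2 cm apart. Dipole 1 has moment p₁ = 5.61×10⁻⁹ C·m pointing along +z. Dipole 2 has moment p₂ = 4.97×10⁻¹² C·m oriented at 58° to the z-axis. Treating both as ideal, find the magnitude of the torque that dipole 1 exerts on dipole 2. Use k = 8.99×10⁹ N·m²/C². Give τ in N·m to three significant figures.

τ ≈ 4.01×10⁻⁷ N·m

The second dipole sits on the axis of the first, so the field there is axial: E₁ = 2kp₁/r³ along +z.
E₁ = 2(8.99×10⁹)(5.61×10⁻⁹)/(0.102)³ = 9.505×10⁴ N/C.
Torque on the second dipole: τ = p₂ E₁ sinθ.
τ = (4.97×10⁻¹²)(9.505×10⁴)·sin58° = 4.006×10⁻⁷ N·m.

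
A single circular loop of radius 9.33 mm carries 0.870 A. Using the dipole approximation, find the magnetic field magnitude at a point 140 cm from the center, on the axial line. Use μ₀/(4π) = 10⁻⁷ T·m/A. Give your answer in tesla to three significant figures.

B ≈ 1.73×10⁻¹¹ T

Magnetic moment m = IA = Iπa² = (0.870)·π·(0.00933)² = 2.379×10⁻⁴ A·m².
On axis B = (μ₀/4π)·2m/r³.
B = 2·(10⁻⁷)·(2.379×10⁻⁴) / (1.40)³ = 1.734×10⁻¹¹ T.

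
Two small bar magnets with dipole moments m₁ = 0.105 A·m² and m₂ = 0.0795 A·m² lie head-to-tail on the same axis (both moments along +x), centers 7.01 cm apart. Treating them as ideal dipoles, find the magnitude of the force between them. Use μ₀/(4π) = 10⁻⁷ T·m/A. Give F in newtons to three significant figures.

F ≈ 2.07×10⁻⁴ N

On-axis B of dipole 1: B = (μ₀/4π)·2m₁/r³. Force on dipole 2: F = m₂·dB/dr.
dB/dr = −(μ₀/4π)·6m₁/r⁴, so |F| = (μ₀/4π)·6m₁m₂/r⁴.
F = 6(10⁻⁷)(0.105)(0.0795)/(0.0701)⁴ = 2.074×10⁻⁴ N.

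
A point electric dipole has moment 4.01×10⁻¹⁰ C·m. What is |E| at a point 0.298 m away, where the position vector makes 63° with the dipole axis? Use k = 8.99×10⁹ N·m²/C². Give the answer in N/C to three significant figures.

E ≈ 173 N/C

At angle θ the dipole field magnitude is E = (kp/r³)·√(1 + 3cos²θ).
kp/r³ = (8.99×10⁹)(4.01×10⁻¹⁰) / (0.298)³ = 136.2 N/C.
√(1 + 3cos²63°) = √(1 + 3·0.2061) = √1.6183 ≈ 1.2721.
E ≈ 136.2 × 1.272 = 173.3 N/C.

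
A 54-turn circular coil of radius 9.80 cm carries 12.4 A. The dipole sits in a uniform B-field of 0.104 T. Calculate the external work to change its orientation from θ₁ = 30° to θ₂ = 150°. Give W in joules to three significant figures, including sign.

m = NIA = NIπa² = 54·(12.4)·π·(0.0980)² = 20.2 A·m².
W_ext = ΔU = −mB cosθ₂ + mB cosθ₁ = mB(cosθ₁ − cosθ₂).
W = (20.2)(0.104)·(cos30° − cos150°) = (2.101)·(+1.7321) = 3.639 J.

W ≈ 3.64 J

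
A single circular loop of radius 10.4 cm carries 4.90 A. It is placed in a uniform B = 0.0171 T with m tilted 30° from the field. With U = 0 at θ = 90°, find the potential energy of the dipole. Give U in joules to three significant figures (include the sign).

Magnetic moment m = IA = Iπa² = (4.90)·π·(0.104)² = 0.1665 A·m².
U = −m·B = −mB cosθ.
U = −(0.1665)(0.0171)·cos30° = -0.002466 J.

U ≈ -0.00247 J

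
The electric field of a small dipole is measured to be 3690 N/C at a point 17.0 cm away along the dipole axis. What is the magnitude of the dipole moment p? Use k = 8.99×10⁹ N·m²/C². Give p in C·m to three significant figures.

p ≈ 1.01×10⁻⁹ C·m

On axis E = 2kp/r³, so p = Er³/(2k).
p = (3690)·(0.170)³ / (2·8.99×10⁹) = 1.008×10⁻⁹ C·m.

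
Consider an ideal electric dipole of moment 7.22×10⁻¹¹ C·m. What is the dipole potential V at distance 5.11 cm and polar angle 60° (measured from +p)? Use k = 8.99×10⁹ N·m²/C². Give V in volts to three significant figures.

V ≈ 124 V

The dipole potential is V = kp cosθ / r².
V = (8.99×10⁹)(7.22×10⁻¹¹)·cos60° / (0.0511)² = 124.3 V.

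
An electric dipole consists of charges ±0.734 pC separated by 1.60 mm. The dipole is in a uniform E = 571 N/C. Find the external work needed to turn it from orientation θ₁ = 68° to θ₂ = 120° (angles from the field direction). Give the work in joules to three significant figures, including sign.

Dipole moment p = qd = (7.34×10⁻¹³ C)(0.00160 m) = 1.174×10⁻¹⁵ C·m.
W_ext = ΔU = U(θ₂) − U(θ₁) = −pE cosθ₂ − (−pE cosθ₁) = pE(cosθ₁ − cosθ₂).
W = (1.174×10⁻¹⁵)(571)·(cos68° − cos120°) = (6.704×10⁻¹³)·(+0.8746) = 5.863×10⁻¹³ J.

W ≈ 5.86×10⁻¹³ J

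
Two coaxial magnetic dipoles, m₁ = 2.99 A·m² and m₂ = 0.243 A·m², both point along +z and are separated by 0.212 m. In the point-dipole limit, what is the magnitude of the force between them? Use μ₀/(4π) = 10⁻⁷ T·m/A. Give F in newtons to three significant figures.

On-axis B of dipole 1: B = (μ₀/4π)·2m₁/r³. Force on dipole 2: F = m₂·dB/dr.
dB/dr = −(μ₀/4π)·6m₁/r⁴, so |F| = (μ₀/4π)·6m₁m₂/r⁴.
F = 6(10⁻⁷)(2.99)(0.243)/(0.212)⁴ = 2.158×10⁻⁴ N.

F ≈ 2.16×10⁻⁴ N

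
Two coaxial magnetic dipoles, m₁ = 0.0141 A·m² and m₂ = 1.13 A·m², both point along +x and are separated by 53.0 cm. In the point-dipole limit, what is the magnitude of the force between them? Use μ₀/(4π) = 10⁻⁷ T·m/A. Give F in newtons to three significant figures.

On-axis B of dipole 1: B = (μ₀/4π)·2m₁/r³. Force on dipole 2: F = m₂·dB/dr.
dB/dr = −(μ₀/4π)·6m₁/r⁴, so |F| = (μ₀/4π)·6m₁m₂/r⁴.
F = 6(10⁻⁷)(0.0141)(1.13)/(0.530)⁴ = 1.212×10⁻⁷ N.

F ≈ 1.21×10⁻⁷ N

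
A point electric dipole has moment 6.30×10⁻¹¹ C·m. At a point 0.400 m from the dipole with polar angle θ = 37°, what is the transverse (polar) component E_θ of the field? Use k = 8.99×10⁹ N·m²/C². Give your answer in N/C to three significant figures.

E_θ ≈ 5.33 N/C

For a dipole, E_θ = (kp sinθ)/r³.
kp/r³ = (8.99×10⁹)(6.30×10⁻¹¹)/(0.400)³ = 8.850 N/C.
E_θ = 8.850·sin37° = 5.326 N/C.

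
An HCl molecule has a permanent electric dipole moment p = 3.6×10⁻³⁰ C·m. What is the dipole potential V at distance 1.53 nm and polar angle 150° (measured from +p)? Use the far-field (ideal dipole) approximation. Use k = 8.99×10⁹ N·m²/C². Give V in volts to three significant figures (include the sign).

The dipole potential is V = kp cosθ / r².
V = (8.99×10⁹)(3.60×10⁻³⁰)·cos150° / (1.53×10⁻⁹)² = -0.01197 V.

V ≈ -0.0120 V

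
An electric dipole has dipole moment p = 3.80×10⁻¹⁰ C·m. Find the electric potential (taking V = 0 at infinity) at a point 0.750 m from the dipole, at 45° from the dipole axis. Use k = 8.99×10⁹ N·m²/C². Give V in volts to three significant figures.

V ≈ 4.29 V

The dipole potential is V = kp cosθ / r².
V = (8.99×10⁹)(3.80×10⁻¹⁰)·cos45° / (0.750)² = 4.294 V.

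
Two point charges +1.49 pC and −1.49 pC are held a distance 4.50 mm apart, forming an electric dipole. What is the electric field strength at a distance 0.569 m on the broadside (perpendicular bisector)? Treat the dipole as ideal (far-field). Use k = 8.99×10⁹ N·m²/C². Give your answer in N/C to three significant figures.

E ≈ 3.27×10⁻⁴ N/C

Dipole moment p = qd = (1.49×10⁻¹² C)(0.00450 m) = 6.705×10⁻¹⁵ C·m.
In the equatorial plane E = kp/r³.
E = (8.99×10⁹)(6.705×10⁻¹⁵) / (0.569)³ = 3.272×10⁻⁴ N/C.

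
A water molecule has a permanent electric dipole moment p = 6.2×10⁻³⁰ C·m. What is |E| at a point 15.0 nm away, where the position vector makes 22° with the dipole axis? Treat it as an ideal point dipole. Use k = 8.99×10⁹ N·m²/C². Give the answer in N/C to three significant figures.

At angle θ the dipole field magnitude is E = (kp/r³)·√(1 + 3cos²θ).
kp/r³ = (8.99×10⁹)(6.20×10⁻³⁰) / (1.50×10⁻⁸)³ = 1.651×10⁴ N/C.
√(1 + 3cos²22°) = √(1 + 3·0.8597) = √3.5790 ≈ 1.8918.
E ≈ 1.651×10⁴ × 1.892 = 3.124×10⁴ N/C.

E ≈ 3.12×10⁴ N/C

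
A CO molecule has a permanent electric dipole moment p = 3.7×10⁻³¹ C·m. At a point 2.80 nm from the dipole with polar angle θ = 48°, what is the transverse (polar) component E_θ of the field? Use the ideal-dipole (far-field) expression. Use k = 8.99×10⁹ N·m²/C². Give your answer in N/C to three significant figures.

For a dipole, E_θ = (kp sinθ)/r³.
kp/r³ = (8.99×10⁹)(3.70×10⁻³¹)/(2.80×10⁻⁹)³ = 1.515×10⁵ N/C.
E_θ = 1.515×10⁵·sin48° = 1.126×10⁵ N/C.

E_θ ≈ 1.13×10⁵ N/C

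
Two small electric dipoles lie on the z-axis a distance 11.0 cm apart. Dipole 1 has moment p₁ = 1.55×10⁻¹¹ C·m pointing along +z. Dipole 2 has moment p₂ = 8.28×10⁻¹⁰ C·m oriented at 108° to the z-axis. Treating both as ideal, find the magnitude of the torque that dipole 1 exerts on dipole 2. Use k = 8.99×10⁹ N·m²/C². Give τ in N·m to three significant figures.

τ ≈ 1.65×10⁻⁷ N·m

The second dipole sits on the axis of the first, so the field there is axial: E₁ = 2kp₁/r³ along +z.
E₁ = 2(8.99×10⁹)(1.55×10⁻¹¹)/(0.110)³ = 209.4 N/C.
Torque on the second dipole: τ = p₂ E₁ sinθ.
τ = (8.28×10⁻¹⁰)(209.4)·sin108° = 1.649×10⁻⁷ N·m.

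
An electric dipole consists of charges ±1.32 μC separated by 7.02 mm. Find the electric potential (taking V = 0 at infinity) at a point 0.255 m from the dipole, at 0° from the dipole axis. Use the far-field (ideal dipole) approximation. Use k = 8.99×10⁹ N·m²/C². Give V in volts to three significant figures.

V ≈ 1280 V

Dipole moment p = qd = (1.32×10⁻⁶ C)(0.00702 m) = 9.266×10⁻⁹ C·m.
The dipole potential is V = kp cosθ / r².
V = (8.99×10⁹)(9.266×10⁻⁹)·cos0° / (0.255)² = 1281 V.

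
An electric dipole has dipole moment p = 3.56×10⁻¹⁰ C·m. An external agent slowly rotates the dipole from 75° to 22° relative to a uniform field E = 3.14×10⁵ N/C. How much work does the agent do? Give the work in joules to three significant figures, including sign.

W_ext = ΔU = U(θ₂) − U(θ₁) = −pE cosθ₂ − (−pE cosθ₁) = pE(cosθ₁ − cosθ₂).
W = (3.56×10⁻¹⁰)(3.14×10⁵)·(cos75° − cos22°) = (1.118×10⁻⁴)·(-0.6684) = -7.471×10⁻⁵ J.

W ≈ -7.47×10⁻⁵ J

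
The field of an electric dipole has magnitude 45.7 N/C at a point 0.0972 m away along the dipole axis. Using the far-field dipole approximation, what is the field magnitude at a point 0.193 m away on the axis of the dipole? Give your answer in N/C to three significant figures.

E ≈ 5.84 N/C

Dipole fields scale as 1/r³ in the far field; the geometry is the same at both points.
E₂ = E₁ · (r₁/r₂)³ = 45.7 · (0.0972/0.193)³.
(r₁/r₂)³ = (0.5036)³ = 0.1277.
E₂ ≈ 5.838 N/C.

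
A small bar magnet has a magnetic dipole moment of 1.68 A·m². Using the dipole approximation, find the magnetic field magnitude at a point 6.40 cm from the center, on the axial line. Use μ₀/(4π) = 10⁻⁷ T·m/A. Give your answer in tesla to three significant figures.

B ≈ 0.00128 T

On axis B = (μ₀/4π)·2m/r³.
B = 2·(10⁻⁷)·(1.68) / (0.0640)³ = 0.001282 T.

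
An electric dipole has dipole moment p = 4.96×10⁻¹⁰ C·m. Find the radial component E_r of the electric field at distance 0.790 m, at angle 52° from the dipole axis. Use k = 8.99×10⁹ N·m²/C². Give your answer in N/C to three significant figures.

E_r ≈ 11.1 N/C

For a dipole, E_r = (2kp cosθ)/r³.
kp/r³ = (8.99×10⁹)(4.96×10⁻¹⁰)/(0.790)³ = 9.044 N/C.
E_r = 2·9.044·cos52° = 11.14 N/C.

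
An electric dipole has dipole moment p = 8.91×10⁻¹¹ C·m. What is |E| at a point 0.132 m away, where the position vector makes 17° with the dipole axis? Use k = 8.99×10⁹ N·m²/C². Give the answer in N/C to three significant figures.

At angle θ the dipole field magnitude is E = (kp/r³)·√(1 + 3cos²θ).
kp/r³ = (8.99×10⁹)(8.91×10⁻¹¹) / (0.132)³ = 348.3 N/C.
√(1 + 3cos²17°) = √(1 + 3·0.9145) = √3.7436 ≈ 1.9348.
E ≈ 348.3 × 1.935 = 673.8 N/C.

E ≈ 674 N/C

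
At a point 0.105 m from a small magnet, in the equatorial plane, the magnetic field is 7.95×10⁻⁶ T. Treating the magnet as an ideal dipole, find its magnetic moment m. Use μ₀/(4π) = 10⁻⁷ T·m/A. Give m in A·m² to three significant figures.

In the equatorial plane B = (μ₀/4π)·m/r³, so m = Br³·4π/(μ₀).
m = (7.95×10⁻⁶)·(0.105)³ / (10⁻⁷) = 0.09203 A·m².

m ≈ 0.0920 A·m²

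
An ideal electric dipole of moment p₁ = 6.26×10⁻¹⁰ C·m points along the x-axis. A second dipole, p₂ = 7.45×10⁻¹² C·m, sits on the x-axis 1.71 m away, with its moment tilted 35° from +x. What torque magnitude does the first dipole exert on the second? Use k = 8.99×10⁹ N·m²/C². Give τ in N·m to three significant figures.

The second dipole sits on the axis of the first, so the field there is axial: E₁ = 2kp₁/r³ along +x.
E₁ = 2(8.99×10⁹)(6.26×10⁻¹⁰)/(1.71)³ = 2.251 N/C.
Torque on the second dipole: τ = p₂ E₁ sinθ.
τ = (7.45×10⁻¹²)(2.251)·sin35° = 9.619×10⁻¹² N·m.

τ ≈ 9.62×10⁻¹² N·m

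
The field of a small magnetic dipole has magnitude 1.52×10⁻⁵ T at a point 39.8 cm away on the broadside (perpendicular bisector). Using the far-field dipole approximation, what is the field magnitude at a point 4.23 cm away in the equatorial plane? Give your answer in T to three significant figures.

Dipole fields scale as 1/r³ in the far field; the geometry is the same at both points.
B₂ = B₁ · (r₁/r₂)³ = 1.52×10⁻⁵ · (39.8/4.23)³.
(r₁/r₂)³ = (9.409)³ = 833.
B₂ ≈ 0.01266 T.

B ≈ 0.0127 T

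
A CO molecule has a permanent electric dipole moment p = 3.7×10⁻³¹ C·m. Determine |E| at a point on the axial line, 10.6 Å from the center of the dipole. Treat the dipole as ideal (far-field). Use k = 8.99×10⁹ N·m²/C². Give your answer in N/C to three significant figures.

On the dipole axis E = 2kp/r³.
E = 2·(8.99×10⁹)(3.70×10⁻³¹) / (1.06×10⁻⁹)³ = 5.586×10⁶ N/C.

E ≈ 5.59×10⁶ N/C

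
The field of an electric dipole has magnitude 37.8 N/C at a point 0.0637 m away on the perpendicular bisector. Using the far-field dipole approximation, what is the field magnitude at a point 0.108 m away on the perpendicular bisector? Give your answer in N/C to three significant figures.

E ≈ 7.76 N/C

Dipole fields scale as 1/r³ in the far field; the geometry is the same at both points.
E₂ = E₁ · (r₁/r₂)³ = 37.8 · (0.0637/0.108)³.
(r₁/r₂)³ = (0.5898)³ = 0.2052.
E₂ ≈ 7.756 N/C.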